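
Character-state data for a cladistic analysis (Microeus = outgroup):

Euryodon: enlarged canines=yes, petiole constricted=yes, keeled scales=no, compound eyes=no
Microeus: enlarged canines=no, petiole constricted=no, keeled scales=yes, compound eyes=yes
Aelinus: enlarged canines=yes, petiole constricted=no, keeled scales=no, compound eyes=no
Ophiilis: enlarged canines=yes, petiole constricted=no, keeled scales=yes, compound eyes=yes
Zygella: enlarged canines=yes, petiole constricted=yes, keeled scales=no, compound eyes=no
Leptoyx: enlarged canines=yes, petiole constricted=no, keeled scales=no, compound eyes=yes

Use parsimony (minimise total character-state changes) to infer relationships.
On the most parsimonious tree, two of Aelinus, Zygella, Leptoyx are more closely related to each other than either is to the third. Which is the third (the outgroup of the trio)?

Character polarity is set by the outgroup: the derived state is whichever differs from the outgroup's state, so for keeled scales, compound eyes the derived state is 'no', and for the remaining characters it is 'yes'.
enlarged canines (derived state 'yes') is shared by all ingroup taxa — unites the whole ingroup.
Only Euryodon and Zygella show the derived state 'yes' for petiole constricted, supporting them as a clade.
keeled scales: derived state 'no' in Aelinus, Euryodon, Leptoyx, and Zygella only — synapomorphy for {Aelinus, Euryodon, Leptoyx, Zygella}.
compound eyes: derived state 'no' in Aelinus, Euryodon, and Zygella only — synapomorphy for {Aelinus, Euryodon, Zygella}.
Most parsimonious ingroup topology: ((Leptoyx,((Zygella,Euryodon),Aelinus)),Ophiilis).
Zygella and Aelinus share a more recent common ancestor with each other than either does with Leptoyx, so Leptoyx is the least closely related of the three.

Leptoyx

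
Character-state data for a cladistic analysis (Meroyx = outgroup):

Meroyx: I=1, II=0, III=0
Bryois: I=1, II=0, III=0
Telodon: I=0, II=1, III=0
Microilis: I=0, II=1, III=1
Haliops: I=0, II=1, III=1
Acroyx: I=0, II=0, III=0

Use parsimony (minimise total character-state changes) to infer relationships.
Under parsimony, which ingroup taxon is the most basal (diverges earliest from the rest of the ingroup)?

Character polarity is set by the outgroup: the derived state is whichever differs from the outgroup's state, so for I the derived state is '0', and for the remaining characters it is '1'.
I: derived state '0' in Acroyx, Haliops, Microilis, and Telodon only — synapomorphy for {Acroyx, Haliops, Microilis, Telodon}.
Only Haliops, Microilis, and Telodon show the derived state '1' for II, supporting them as a clade.
III: derived state '1' in Haliops and Microilis only — synapomorphy for {Haliops, Microilis}.
Most parsimonious ingroup topology: (Bryois,((Telodon,(Microilis,Haliops)),Acroyx)).
Bryois is sister to the clade containing all other ingroup taxa, so it is the earliest-diverging (most basal) ingroup lineage.

Bryois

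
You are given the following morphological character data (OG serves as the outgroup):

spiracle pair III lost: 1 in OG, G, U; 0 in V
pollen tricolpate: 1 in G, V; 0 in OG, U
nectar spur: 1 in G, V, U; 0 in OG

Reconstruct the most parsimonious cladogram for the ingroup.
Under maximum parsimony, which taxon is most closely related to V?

G

Character polarity is set by the outgroup: the derived state is whichever differs from the outgroup's state, so for spiracle pair III lost the derived state is '0', and for the remaining characters it is '1'.
spiracle pair III lost: derived state '0' in V only — an autapomorphy, so it tells us nothing about relationships among taxa.
pollen tricolpate: derived state '1' in G and V only — synapomorphy for {G, V}.
All ingroup taxa share the derived state '1' for nectar spur; it defines the ingroup but does not resolve relationships within it.
Most parsimonious ingroup topology: ((G,V),U).
V and G form a cherry on this tree, so they are sister taxa.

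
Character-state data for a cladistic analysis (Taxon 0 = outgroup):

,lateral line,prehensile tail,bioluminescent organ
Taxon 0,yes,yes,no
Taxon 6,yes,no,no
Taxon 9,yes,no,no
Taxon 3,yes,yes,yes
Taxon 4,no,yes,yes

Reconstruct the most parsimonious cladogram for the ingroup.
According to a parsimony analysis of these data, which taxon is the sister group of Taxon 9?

Taxon 6

Character polarity is set by the outgroup: the derived state is whichever differs from the outgroup's state, so for lateral line, prehensile tail the derived state is 'no', and for the remaining characters it is 'yes'.
lateral line: derived state 'no' in Taxon 4 only — an autapomorphy, so it tells us nothing about relationships among taxa.
prehensile tail (derived state 'no') is shared by Taxon 6 and Taxon 9 — a synapomorphy uniting that clade.
Only Taxon 3 and Taxon 4 show the derived state 'yes' for bioluminescent organ, supporting them as a clade.
Most parsimonious ingroup topology: ((Taxon 6,Taxon 9),(Taxon 3,Taxon 4)).
Taxon 9 and Taxon 6 form a cherry on this tree, so they are sister taxa.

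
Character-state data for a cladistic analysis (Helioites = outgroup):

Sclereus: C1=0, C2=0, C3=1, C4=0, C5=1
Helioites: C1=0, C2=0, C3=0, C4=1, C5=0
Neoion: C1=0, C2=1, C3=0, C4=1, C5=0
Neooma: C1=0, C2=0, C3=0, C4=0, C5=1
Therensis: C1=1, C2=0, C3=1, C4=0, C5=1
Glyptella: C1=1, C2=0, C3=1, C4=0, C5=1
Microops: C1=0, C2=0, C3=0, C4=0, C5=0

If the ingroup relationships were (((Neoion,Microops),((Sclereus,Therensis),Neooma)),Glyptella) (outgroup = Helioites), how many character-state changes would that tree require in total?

Map each character onto (((Neoion,Microops),((Sclereus,Therensis),Neooma)),Glyptella) (rooted by Helioites) and count the minimum state changes it requires (Fitch parsimony):
C1: 2; C2: 1; C3: 2; C4: 2; C5: 2.
Total tree length = 9.

9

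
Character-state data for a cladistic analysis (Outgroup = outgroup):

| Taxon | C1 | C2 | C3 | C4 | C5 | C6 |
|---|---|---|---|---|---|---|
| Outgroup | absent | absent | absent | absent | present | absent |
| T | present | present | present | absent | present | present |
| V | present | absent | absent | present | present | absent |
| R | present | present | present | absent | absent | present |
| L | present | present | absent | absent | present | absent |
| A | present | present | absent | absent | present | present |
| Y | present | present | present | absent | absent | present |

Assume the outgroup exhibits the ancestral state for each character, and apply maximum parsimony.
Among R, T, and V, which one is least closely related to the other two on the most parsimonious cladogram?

Character polarity is set by the outgroup: the derived state is whichever differs from the outgroup's state, so for C5 the derived state is 'absent', and for the remaining characters it is 'present'.
C1 (derived state 'present') is shared by all ingroup taxa — unites the whole ingroup.
C2 (derived state 'present') is shared by A, L, R, T, and Y — a synapomorphy uniting that clade.
C3 (derived state 'present') is shared by R, T, and Y — a synapomorphy uniting that clade.
C4 (derived state 'present') is unique to V (autapomorphy; uninformative for grouping).
Only R and Y show the derived state 'absent' for C5, supporting them as a clade.
Only A, R, T, and Y show the derived state 'present' for C6, supporting them as a clade.
Most parsimonious ingroup topology: ((((T,(R,Y)),A),L),V).
T and R share a more recent common ancestor with each other than either does with V, so V is the least closely related of the three.

V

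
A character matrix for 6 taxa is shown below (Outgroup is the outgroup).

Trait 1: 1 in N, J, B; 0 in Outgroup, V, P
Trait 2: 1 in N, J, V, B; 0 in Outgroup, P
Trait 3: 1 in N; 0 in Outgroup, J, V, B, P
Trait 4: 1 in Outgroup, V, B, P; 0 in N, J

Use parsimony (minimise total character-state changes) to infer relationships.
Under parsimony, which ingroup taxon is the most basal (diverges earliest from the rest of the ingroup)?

P

Character polarity is set by the outgroup: the derived state is whichever differs from the outgroup's state, so for Trait 4 the derived state is '0', and for the remaining characters it is '1'.
Only B, J, and N show the derived state '1' for Trait 1, supporting them as a clade.
Trait 2: derived state '1' in B, J, N, and V only — synapomorphy for {B, J, N, V}.
Trait 3 (derived state '1') is unique to N (autapomorphy; uninformative for grouping).
Trait 4 (derived state '0') is shared by J and N — a synapomorphy uniting that clade.
Most parsimonious ingroup topology: ((((N,J),B),V),P).
P is sister to the clade containing all other ingroup taxa, so it is the earliest-diverging (most basal) ingroup lineage.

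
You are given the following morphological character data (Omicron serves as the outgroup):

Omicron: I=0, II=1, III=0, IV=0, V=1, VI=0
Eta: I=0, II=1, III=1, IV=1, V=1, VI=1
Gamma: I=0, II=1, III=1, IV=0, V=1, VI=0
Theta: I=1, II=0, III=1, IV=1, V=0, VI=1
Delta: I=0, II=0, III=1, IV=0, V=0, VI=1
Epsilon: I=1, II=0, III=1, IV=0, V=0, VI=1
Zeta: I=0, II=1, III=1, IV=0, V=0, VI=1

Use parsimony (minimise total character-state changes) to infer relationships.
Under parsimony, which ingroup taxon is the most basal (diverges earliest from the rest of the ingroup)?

Character polarity is set by the outgroup: the derived state is whichever differs from the outgroup's state, so for II, V the derived state is '0', and for the remaining characters it is '1'.
Only Epsilon and Theta show the derived state '1' for I, supporting them as a clade.
Only Delta, Epsilon, and Theta show the derived state '0' for II, supporting them as a clade.
III (derived state '1') is shared by all ingroup taxa — unites the whole ingroup.
IV groups Eta and Theta, which is incompatible with the clades supported by the remaining characters; treating it as convergent (homoplasy) costs fewer steps than any alternative tree.
V: derived state '0' in Delta, Epsilon, Theta, and Zeta only — synapomorphy for {Delta, Epsilon, Theta, Zeta}.
VI: derived state '1' in Delta, Epsilon, Eta, Theta, and Zeta only — synapomorphy for {Delta, Epsilon, Eta, Theta, Zeta}.
Most parsimonious ingroup topology: ((Eta,(((Theta,Epsilon),Delta),Zeta)),Gamma).
Gamma is sister to the clade containing all other ingroup taxa, so it is the earliest-diverging (most basal) ingroup lineage.

Gamma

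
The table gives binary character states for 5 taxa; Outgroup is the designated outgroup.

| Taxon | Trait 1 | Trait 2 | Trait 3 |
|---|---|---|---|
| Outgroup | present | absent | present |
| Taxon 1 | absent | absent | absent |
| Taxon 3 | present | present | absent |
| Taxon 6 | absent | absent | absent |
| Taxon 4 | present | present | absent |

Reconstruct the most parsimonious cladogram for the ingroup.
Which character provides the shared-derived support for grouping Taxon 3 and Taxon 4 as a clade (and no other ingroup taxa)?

Character polarity is set by the outgroup: the derived state is whichever differs from the outgroup's state, so for Trait 1, Trait 3 the derived state is 'absent', and for the remaining characters it is 'present'.
Only Taxon 1 and Taxon 6 show the derived state 'absent' for Trait 1, supporting them as a clade.
Only Taxon 3 and Taxon 4 show the derived state 'present' for Trait 2, supporting them as a clade.
Trait 3 (derived state 'absent') is shared by all ingroup taxa — unites the whole ingroup.
Most parsimonious ingroup topology: ((Taxon 1,Taxon 6),(Taxon 3,Taxon 4)).
The clade {Taxon 3, Taxon 4} is supported by Trait 2: its derived state 'present' occurs in exactly those taxa and in no other taxon (including the outgroup).

Trait 2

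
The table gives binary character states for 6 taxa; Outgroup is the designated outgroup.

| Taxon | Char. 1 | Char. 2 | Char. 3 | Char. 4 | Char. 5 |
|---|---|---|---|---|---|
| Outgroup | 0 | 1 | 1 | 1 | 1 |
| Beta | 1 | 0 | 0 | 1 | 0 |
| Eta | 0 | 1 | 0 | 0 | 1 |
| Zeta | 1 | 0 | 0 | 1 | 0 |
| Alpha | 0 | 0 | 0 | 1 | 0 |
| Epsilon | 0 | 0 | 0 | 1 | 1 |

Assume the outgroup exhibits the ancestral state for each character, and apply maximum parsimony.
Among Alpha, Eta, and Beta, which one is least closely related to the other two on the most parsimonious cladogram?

Eta

Character polarity is set by the outgroup: the derived state is whichever differs from the outgroup's state, so for Char. 2, Char. 3, Char. 4, Char. 5 the derived state is '0', and for the remaining characters it is '1'.
Char. 1 (derived state '1') is shared by Beta and Zeta — a synapomorphy uniting that clade.
Char. 2 (derived state '0') is shared by Alpha, Beta, Epsilon, and Zeta — a synapomorphy uniting that clade.
Char. 3 (derived state '0') is shared by all ingroup taxa — unites the whole ingroup.
Char. 4 (derived state '0') is unique to Eta (autapomorphy; uninformative for grouping).
Only Alpha, Beta, and Zeta show the derived state '0' for Char. 5, supporting them as a clade.
Most parsimonious ingroup topology: ((((Beta,Zeta),Alpha),Epsilon),Eta).
Alpha and Beta share a more recent common ancestor with each other than either does with Eta, so Eta is the least closely related of the three.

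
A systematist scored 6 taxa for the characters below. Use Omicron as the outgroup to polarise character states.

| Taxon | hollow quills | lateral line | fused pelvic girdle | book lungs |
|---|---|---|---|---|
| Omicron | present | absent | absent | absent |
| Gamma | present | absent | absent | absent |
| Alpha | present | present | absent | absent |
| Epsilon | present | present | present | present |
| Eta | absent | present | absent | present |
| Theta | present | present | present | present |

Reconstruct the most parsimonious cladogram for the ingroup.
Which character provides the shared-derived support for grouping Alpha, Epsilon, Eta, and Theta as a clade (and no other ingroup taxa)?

Character polarity is set by the outgroup: the derived state is whichever differs from the outgroup's state, so for hollow quills the derived state is 'absent', and for the remaining characters it is 'present'.
hollow quills: derived state 'absent' in Eta only — an autapomorphy, so it tells us nothing about relationships among taxa.
lateral line: derived state 'present' in Alpha, Epsilon, Eta, and Theta only — synapomorphy for {Alpha, Epsilon, Eta, Theta}.
fused pelvic girdle: derived state 'present' in Epsilon and Theta only — synapomorphy for {Epsilon, Theta}.
book lungs: derived state 'present' in Epsilon, Eta, and Theta only — synapomorphy for {Epsilon, Eta, Theta}.
Most parsimonious ingroup topology: (((Eta,(Theta,Epsilon)),Alpha),Gamma).
The clade {Alpha, Epsilon, Eta, Theta} is supported by lateral line: its derived state 'present' occurs in exactly those taxa and in no other taxon (including the outgroup).

lateral line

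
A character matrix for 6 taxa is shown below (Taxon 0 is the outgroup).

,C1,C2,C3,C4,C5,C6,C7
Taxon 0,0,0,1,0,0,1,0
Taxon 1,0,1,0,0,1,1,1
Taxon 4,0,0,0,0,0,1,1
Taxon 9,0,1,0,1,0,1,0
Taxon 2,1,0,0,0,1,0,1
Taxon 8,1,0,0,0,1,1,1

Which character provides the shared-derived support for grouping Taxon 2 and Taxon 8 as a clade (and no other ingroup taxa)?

Character polarity is set by the outgroup: the derived state is whichever differs from the outgroup's state, so for C3, C6 the derived state is '0', and for the remaining characters it is '1'.
C1 (derived state '1') is shared by Taxon 2 and Taxon 8 — a synapomorphy uniting that clade.
C2 (state '1') occurs in Taxon 1 and Taxon 9 but conflicts with the nesting implied by the other characters — most parsimoniously interpreted as homoplasy.
All ingroup taxa share the derived state '0' for C3; it defines the ingroup but does not resolve relationships within it.
C4 (derived state '1') is unique to Taxon 9 (autapomorphy; uninformative for grouping).
C5 (derived state '1') is shared by Taxon 1, Taxon 2, and Taxon 8 — a synapomorphy uniting that clade.
C6: derived state '0' in Taxon 2 only — an autapomorphy, so it tells us nothing about relationships among taxa.
C7: derived state '1' in Taxon 1, Taxon 2, Taxon 4, and Taxon 8 only — synapomorphy for {Taxon 1, Taxon 2, Taxon 4, Taxon 8}.
Most parsimonious ingroup topology: (((Taxon 1,(Taxon 2,Taxon 8)),Taxon 4),Taxon 9).
The clade {Taxon 2, Taxon 8} is supported by C1: its derived state '1' occurs in exactly those taxa and in no other taxon (including the outgroup).

C1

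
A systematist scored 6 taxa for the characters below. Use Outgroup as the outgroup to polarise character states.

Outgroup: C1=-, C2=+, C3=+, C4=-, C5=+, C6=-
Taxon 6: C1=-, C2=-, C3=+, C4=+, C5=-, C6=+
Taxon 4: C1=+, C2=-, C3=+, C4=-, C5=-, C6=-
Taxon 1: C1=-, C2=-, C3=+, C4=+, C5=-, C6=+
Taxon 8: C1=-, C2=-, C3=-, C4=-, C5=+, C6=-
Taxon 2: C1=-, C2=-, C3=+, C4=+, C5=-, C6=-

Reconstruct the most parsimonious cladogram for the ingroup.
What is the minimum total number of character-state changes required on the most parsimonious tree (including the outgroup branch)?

6

Character polarity is set by the outgroup: the derived state is whichever differs from the outgroup's state, so for C2, C3, C5 the derived state is '-', and for the remaining characters it is '+'.
C1 (derived state '+') is unique to Taxon 4 (autapomorphy; uninformative for grouping).
All ingroup taxa share the derived state '-' for C2; it defines the ingroup but does not resolve relationships within it.
C3: derived state '-' in Taxon 8 only — an autapomorphy, so it tells us nothing about relationships among taxa.
C4 (derived state '+') is shared by Taxon 1, Taxon 2, and Taxon 6 — a synapomorphy uniting that clade.
C5: derived state '-' in Taxon 1, Taxon 2, Taxon 4, and Taxon 6 only — synapomorphy for {Taxon 1, Taxon 2, Taxon 4, Taxon 6}.
C6 (derived state '+') is shared by Taxon 1 and Taxon 6 — a synapomorphy uniting that clade.
Most parsimonious ingroup topology: ((((Taxon 6,Taxon 1),Taxon 2),Taxon 4),Taxon 8).
Changes per character on this tree: C1: 1; C2: 1; C3: 1; C4: 1; C5: 1; C6: 1.
Total = 6.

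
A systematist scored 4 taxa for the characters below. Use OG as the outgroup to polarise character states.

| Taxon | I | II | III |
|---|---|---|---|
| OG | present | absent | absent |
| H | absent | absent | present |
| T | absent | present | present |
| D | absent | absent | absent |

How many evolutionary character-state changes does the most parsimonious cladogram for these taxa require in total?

3

Character polarity is set by the outgroup: the derived state is whichever differs from the outgroup's state, so for I the derived state is 'absent', and for the remaining characters it is 'present'.
I (derived state 'absent') is shared by all ingroup taxa — unites the whole ingroup.
II: derived state 'present' in T only — an autapomorphy, so it tells us nothing about relationships among taxa.
Only H and T show the derived state 'present' for III, supporting them as a clade.
Most parsimonious ingroup topology: ((H,T),D).
Changes per character on this tree: I: 1; II: 1; III: 1.
Total = 3.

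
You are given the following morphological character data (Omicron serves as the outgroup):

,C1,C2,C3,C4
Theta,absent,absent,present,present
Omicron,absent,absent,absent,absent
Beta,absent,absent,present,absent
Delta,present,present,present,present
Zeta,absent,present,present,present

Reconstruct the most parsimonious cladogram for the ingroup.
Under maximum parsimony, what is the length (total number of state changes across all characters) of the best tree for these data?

The outgroup has state 'absent' for every character, so 'present' is the derived state throughout.
C1: derived state 'present' in Delta only — an autapomorphy, so it tells us nothing about relationships among taxa.
C2: derived state 'present' in Delta and Zeta only — synapomorphy for {Delta, Zeta}.
All ingroup taxa share the derived state 'present' for C3; it defines the ingroup but does not resolve relationships within it.
C4 (derived state 'present') is shared by Delta, Theta, and Zeta — a synapomorphy uniting that clade.
Most parsimonious ingroup topology: ((Theta,(Zeta,Delta)),Beta).
Changes per character on this tree: C1: 1; C2: 1; C3: 1; C4: 1.
Total = 4.

4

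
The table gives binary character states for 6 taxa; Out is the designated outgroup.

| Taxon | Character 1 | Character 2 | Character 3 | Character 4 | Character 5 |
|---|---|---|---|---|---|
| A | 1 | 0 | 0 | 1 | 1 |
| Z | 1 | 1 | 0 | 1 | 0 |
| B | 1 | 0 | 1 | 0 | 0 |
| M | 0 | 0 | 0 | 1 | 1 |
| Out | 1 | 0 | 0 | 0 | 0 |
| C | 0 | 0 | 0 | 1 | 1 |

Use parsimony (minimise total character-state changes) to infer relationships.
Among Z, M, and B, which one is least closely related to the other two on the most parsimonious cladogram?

Character polarity is set by the outgroup: the derived state is whichever differs from the outgroup's state, so for Character 1 the derived state is '0', and for the remaining characters it is '1'.
Character 1 (derived state '0') is shared by C and M — a synapomorphy uniting that clade.
Character 2: derived state '1' in Z only — an autapomorphy, so it tells us nothing about relationships among taxa.
Character 3: derived state '1' in B only — an autapomorphy, so it tells us nothing about relationships among taxa.
Only A, C, M, and Z show the derived state '1' for Character 4, supporting them as a clade.
Character 5: derived state '1' in A, C, and M only — synapomorphy for {A, C, M}.
Most parsimonious ingroup topology: (B,(((M,C),A),Z)).
Z and M share a more recent common ancestor with each other than either does with B, so B is the least closely related of the three.

B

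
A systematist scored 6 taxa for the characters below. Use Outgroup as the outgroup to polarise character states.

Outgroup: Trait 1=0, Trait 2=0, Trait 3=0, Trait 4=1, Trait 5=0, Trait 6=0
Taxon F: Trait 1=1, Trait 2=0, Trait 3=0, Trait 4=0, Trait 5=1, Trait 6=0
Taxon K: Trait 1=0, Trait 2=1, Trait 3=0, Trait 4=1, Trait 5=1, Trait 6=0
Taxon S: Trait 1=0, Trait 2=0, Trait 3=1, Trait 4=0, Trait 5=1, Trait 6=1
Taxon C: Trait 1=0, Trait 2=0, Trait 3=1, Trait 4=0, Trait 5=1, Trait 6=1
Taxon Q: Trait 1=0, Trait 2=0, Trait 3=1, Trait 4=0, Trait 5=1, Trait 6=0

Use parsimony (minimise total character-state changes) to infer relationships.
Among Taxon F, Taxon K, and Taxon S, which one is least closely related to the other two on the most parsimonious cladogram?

Character polarity is set by the outgroup: the derived state is whichever differs from the outgroup's state, so for Trait 4 the derived state is '0', and for the remaining characters it is '1'.
Trait 1: derived state '1' in Taxon F only — an autapomorphy, so it tells us nothing about relationships among taxa.
Trait 2 (derived state '1') is unique to Taxon K (autapomorphy; uninformative for grouping).
Only Taxon C, Taxon Q, and Taxon S show the derived state '1' for Trait 3, supporting them as a clade.
Trait 4 (derived state '0') is shared by Taxon C, Taxon F, Taxon Q, and Taxon S — a synapomorphy uniting that clade.
Trait 5 (derived state '1') is shared by all ingroup taxa — unites the whole ingroup.
Trait 6: derived state '1' in Taxon C and Taxon S only — synapomorphy for {Taxon C, Taxon S}.
Most parsimonious ingroup topology: ((Taxon F,((Taxon S,Taxon C),Taxon Q)),Taxon K).
Taxon S and Taxon F share a more recent common ancestor with each other than either does with Taxon K, so Taxon K is the least closely related of the three.

Taxon K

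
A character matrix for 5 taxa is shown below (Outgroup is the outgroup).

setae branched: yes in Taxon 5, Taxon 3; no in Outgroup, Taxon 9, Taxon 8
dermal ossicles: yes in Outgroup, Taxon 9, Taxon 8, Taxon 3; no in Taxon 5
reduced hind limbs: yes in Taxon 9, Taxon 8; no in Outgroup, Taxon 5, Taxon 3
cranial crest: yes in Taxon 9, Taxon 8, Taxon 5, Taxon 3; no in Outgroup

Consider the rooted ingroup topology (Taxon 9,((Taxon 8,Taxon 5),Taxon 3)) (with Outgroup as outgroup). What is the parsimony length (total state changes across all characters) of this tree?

Map each character onto (Taxon 9,((Taxon 8,Taxon 5),Taxon 3)) (rooted by Outgroup) and count the minimum state changes it requires (Fitch parsimony):
setae branched: 2; dermal ossicles: 1; reduced hind limbs: 2; cranial crest: 1.
Total tree length = 6.

6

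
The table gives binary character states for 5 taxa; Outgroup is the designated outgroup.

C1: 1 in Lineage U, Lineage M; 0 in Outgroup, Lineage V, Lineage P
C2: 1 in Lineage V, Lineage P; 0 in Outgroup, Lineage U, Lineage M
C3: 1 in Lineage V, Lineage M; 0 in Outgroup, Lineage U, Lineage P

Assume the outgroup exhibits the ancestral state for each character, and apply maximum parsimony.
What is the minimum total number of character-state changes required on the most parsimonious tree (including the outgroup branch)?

4

The outgroup has state '0' for every character, so '1' is the derived state throughout.
Only Lineage M and Lineage U show the derived state '1' for C1, supporting them as a clade.
Only Lineage P and Lineage V show the derived state '1' for C2, supporting them as a clade.
C3 (state '1') occurs in Lineage M and Lineage V but conflicts with the nesting implied by the other characters — most parsimoniously interpreted as homoplasy.
Most parsimonious ingroup topology: ((Lineage V,Lineage P),(Lineage U,Lineage M)).
Changes per character on this tree: C1: 1; C2: 1; C3: 2.
Total = 4.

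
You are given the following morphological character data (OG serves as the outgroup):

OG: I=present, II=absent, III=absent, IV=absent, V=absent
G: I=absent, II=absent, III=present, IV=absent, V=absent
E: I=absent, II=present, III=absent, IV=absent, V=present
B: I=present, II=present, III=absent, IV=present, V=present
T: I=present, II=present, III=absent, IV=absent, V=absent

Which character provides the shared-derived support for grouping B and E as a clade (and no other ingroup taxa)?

V

Character polarity is set by the outgroup: the derived state is whichever differs from the outgroup's state, so for I the derived state is 'absent', and for the remaining characters it is 'present'.
I (state 'absent') occurs in E and G but conflicts with the nesting implied by the other characters — most parsimoniously interpreted as homoplasy.
II (derived state 'present') is shared by B, E, and T — a synapomorphy uniting that clade.
III (derived state 'present') is unique to G (autapomorphy; uninformative for grouping).
IV (derived state 'present') is unique to B (autapomorphy; uninformative for grouping).
V: derived state 'present' in B and E only — synapomorphy for {B, E}.
Most parsimonious ingroup topology: (G,((E,B),T)).
The clade {B, E} is supported by V: its derived state 'present' occurs in exactly those taxa and in no other taxon (including the outgroup).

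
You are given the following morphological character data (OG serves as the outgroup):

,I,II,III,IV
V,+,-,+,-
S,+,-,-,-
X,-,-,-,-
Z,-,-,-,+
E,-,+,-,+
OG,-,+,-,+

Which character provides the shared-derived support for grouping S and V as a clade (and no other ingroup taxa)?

Character polarity is set by the outgroup: the derived state is whichever differs from the outgroup's state, so for II, IV the derived state is '-', and for the remaining characters it is '+'.
I: derived state '+' in S and V only — synapomorphy for {S, V}.
II (derived state '-') is shared by S, V, X, and Z — a synapomorphy uniting that clade.
III: derived state '+' in V only — an autapomorphy, so it tells us nothing about relationships among taxa.
Only S, V, and X show the derived state '-' for IV, supporting them as a clade.
Most parsimonious ingroup topology: (E,(((S,V),X),Z)).
The clade {S, V} is supported by I: its derived state '+' occurs in exactly those taxa and in no other taxon (including the outgroup).

I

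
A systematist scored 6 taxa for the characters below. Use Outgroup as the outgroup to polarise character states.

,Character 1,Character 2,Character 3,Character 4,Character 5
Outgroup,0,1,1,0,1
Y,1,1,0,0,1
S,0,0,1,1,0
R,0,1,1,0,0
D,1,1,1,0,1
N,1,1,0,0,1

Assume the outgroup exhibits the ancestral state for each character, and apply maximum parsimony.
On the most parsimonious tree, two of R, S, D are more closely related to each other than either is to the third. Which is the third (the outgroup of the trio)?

D

Character polarity is set by the outgroup: the derived state is whichever differs from the outgroup's state, so for Character 2, Character 3, Character 5 the derived state is '0', and for the remaining characters it is '1'.
Character 1 (derived state '1') is shared by D, N, and Y — a synapomorphy uniting that clade.
Character 2 (derived state '0') is unique to S (autapomorphy; uninformative for grouping).
Character 3: derived state '0' in N and Y only — synapomorphy for {N, Y}.
Character 4: derived state '1' in S only — an autapomorphy, so it tells us nothing about relationships among taxa.
Character 5: derived state '0' in R and S only — synapomorphy for {R, S}.
Most parsimonious ingroup topology: (((Y,N),D),(S,R)).
S and R share a more recent common ancestor with each other than either does with D, so D is the least closely related of the three.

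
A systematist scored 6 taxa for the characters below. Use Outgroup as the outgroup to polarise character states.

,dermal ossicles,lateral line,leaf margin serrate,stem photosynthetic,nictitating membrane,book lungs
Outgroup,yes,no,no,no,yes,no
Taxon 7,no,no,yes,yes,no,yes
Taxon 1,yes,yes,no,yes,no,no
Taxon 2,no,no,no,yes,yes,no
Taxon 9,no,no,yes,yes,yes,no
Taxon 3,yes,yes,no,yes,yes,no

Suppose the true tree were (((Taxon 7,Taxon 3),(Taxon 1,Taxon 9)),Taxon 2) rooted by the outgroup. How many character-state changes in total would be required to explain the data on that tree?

11

Map each character onto (((Taxon 7,Taxon 3),(Taxon 1,Taxon 9)),Taxon 2) (rooted by Outgroup) and count the minimum state changes it requires (Fitch parsimony):
dermal ossicles: 3; lateral line: 2; leaf margin serrate: 2; stem photosynthetic: 1; nictitating membrane: 2; book lungs: 1.
Total tree length = 11.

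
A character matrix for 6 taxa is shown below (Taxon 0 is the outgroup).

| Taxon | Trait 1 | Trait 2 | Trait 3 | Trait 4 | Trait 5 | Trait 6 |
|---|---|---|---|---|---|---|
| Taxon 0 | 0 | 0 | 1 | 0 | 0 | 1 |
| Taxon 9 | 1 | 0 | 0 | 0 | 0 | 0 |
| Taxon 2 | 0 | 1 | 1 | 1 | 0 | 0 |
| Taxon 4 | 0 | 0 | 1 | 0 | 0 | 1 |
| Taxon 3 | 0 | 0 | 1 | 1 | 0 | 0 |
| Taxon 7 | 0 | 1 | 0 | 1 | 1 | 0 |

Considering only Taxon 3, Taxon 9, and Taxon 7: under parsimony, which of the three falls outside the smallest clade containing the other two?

Character polarity is set by the outgroup: the derived state is whichever differs from the outgroup's state, so for Trait 3, Trait 6 the derived state is '0', and for the remaining characters it is '1'.
Trait 1 (derived state '1') is unique to Taxon 9 (autapomorphy; uninformative for grouping).
Only Taxon 2 and Taxon 7 show the derived state '1' for Trait 2, supporting them as a clade.
Trait 3 groups Taxon 7 and Taxon 9, which is incompatible with the clades supported by the remaining characters; treating it as convergent (homoplasy) costs fewer steps than any alternative tree.
Only Taxon 2, Taxon 3, and Taxon 7 show the derived state '1' for Trait 4, supporting them as a clade.
Trait 5 (derived state '1') is unique to Taxon 7 (autapomorphy; uninformative for grouping).
Trait 6: derived state '0' in Taxon 2, Taxon 3, Taxon 7, and Taxon 9 only — synapomorphy for {Taxon 2, Taxon 3, Taxon 7, Taxon 9}.
Most parsimonious ingroup topology: ((Taxon 9,((Taxon 2,Taxon 7),Taxon 3)),Taxon 4).
Taxon 3 and Taxon 7 share a more recent common ancestor with each other than either does with Taxon 9, so Taxon 9 is the least closely related of the three.

Taxon 9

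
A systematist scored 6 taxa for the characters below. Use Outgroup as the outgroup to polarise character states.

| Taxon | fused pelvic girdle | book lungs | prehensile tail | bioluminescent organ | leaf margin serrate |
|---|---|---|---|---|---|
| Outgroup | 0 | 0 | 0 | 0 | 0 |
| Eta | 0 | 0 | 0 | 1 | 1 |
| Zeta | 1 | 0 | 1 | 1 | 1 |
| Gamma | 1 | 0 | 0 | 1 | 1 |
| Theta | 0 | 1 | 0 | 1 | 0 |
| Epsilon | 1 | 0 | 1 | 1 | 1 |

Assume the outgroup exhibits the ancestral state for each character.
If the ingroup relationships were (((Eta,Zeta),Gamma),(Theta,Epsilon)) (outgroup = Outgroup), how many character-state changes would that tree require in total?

9

Map each character onto (((Eta,Zeta),Gamma),(Theta,Epsilon)) (rooted by Outgroup) and count the minimum state changes it requires (Fitch parsimony):
fused pelvic girdle: 3; book lungs: 1; prehensile tail: 2; bioluminescent organ: 1; leaf margin serrate: 2.
Total tree length = 9.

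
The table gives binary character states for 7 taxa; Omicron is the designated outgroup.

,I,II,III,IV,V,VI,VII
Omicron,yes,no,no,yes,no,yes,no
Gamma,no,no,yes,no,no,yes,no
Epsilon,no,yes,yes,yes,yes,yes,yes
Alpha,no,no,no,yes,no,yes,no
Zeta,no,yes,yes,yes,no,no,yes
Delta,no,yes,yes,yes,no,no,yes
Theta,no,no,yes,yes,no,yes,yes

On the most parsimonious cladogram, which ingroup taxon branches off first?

Alpha

Character polarity is set by the outgroup: the derived state is whichever differs from the outgroup's state, so for I, IV, VI the derived state is 'no', and for the remaining characters it is 'yes'.
All ingroup taxa share the derived state 'no' for I; it defines the ingroup but does not resolve relationships within it.
II (derived state 'yes') is shared by Delta, Epsilon, and Zeta — a synapomorphy uniting that clade.
Only Delta, Epsilon, Gamma, Theta, and Zeta show the derived state 'yes' for III, supporting them as a clade.
IV (derived state 'no') is unique to Gamma (autapomorphy; uninformative for grouping).
V (derived state 'yes') is unique to Epsilon (autapomorphy; uninformative for grouping).
VI: derived state 'no' in Delta and Zeta only — synapomorphy for {Delta, Zeta}.
VII (derived state 'yes') is shared by Delta, Epsilon, Theta, and Zeta — a synapomorphy uniting that clade.
Most parsimonious ingroup topology: ((Gamma,((Epsilon,(Zeta,Delta)),Theta)),Alpha).
Alpha is sister to the clade containing all other ingroup taxa, so it is the earliest-diverging (most basal) ingroup lineage.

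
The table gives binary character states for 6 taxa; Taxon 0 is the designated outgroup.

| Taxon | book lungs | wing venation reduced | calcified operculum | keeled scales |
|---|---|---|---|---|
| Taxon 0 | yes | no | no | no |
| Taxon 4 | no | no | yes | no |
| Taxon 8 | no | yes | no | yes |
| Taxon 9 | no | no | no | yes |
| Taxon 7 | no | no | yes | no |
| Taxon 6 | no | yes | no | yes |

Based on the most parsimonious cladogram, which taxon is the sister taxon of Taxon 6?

Taxon 8

Character polarity is set by the outgroup: the derived state is whichever differs from the outgroup's state, so for book lungs the derived state is 'no', and for the remaining characters it is 'yes'.
book lungs (derived state 'no') is shared by all ingroup taxa — unites the whole ingroup.
wing venation reduced: derived state 'yes' in Taxon 6 and Taxon 8 only — synapomorphy for {Taxon 6, Taxon 8}.
Only Taxon 4 and Taxon 7 show the derived state 'yes' for calcified operculum, supporting them as a clade.
keeled scales: derived state 'yes' in Taxon 6, Taxon 8, and Taxon 9 only — synapomorphy for {Taxon 6, Taxon 8, Taxon 9}.
Most parsimonious ingroup topology: ((Taxon 4,Taxon 7),((Taxon 8,Taxon 6),Taxon 9)).
Taxon 6 and Taxon 8 form a cherry on this tree, so they are sister taxa.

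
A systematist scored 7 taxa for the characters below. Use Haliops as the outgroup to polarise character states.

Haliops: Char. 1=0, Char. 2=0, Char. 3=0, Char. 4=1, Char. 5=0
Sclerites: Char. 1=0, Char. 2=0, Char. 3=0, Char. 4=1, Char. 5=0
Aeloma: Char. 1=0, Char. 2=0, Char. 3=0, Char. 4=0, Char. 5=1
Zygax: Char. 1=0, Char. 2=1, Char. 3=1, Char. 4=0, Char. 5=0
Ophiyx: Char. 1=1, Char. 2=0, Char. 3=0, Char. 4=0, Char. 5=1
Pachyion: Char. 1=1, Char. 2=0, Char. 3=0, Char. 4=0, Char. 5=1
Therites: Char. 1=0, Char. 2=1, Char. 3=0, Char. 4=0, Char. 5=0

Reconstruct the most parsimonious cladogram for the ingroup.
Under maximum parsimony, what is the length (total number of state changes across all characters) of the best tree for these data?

Character polarity is set by the outgroup: the derived state is whichever differs from the outgroup's state, so for Char. 4 the derived state is '0', and for the remaining characters it is '1'.
Char. 1 (derived state '1') is shared by Ophiyx and Pachyion — a synapomorphy uniting that clade.
Char. 2 (derived state '1') is shared by Therites and Zygax — a synapomorphy uniting that clade.
Char. 3: derived state '1' in Zygax only — an autapomorphy, so it tells us nothing about relationships among taxa.
Only Aeloma, Ophiyx, Pachyion, Therites, and Zygax show the derived state '0' for Char. 4, supporting them as a clade.
Char. 5 (derived state '1') is shared by Aeloma, Ophiyx, and Pachyion — a synapomorphy uniting that clade.
Most parsimonious ingroup topology: (Sclerites,((Aeloma,(Ophiyx,Pachyion)),(Zygax,Therites))).
Changes per character on this tree: Char. 1: 1; Char. 2: 1; Char. 3: 1; Char. 4: 1; Char. 5: 1.
Total = 5.

5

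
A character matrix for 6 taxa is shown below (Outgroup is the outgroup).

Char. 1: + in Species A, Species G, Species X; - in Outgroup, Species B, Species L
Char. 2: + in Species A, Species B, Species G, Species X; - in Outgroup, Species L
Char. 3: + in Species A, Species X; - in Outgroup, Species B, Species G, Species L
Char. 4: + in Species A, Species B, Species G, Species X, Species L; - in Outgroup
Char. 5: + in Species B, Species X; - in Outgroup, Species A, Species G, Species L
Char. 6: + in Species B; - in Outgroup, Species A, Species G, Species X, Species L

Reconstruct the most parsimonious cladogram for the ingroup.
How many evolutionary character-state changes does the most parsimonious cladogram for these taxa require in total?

7

The outgroup has state '-' for every character, so '+' is the derived state throughout.
Char. 1: derived state '+' in Species A, Species G, and Species X only — synapomorphy for {Species A, Species G, Species X}.
Char. 2 (derived state '+') is shared by Species A, Species B, Species G, and Species X — a synapomorphy uniting that clade.
Char. 3: derived state '+' in Species A and Species X only — synapomorphy for {Species A, Species X}.
All ingroup taxa share the derived state '+' for Char. 4; it defines the ingroup but does not resolve relationships within it.
Char. 5 (state '+') occurs in Species B and Species X but conflicts with the nesting implied by the other characters — most parsimoniously interpreted as homoplasy.
Char. 6 (derived state '+') is unique to Species B (autapomorphy; uninformative for grouping).
Most parsimonious ingroup topology: ((((Species A,Species X),Species G),Species B),Species L).
Changes per character on this tree: Char. 1: 1; Char. 2: 1; Char. 3: 1; Char. 4: 1; Char. 5: 2; Char. 6: 1.
Total = 7.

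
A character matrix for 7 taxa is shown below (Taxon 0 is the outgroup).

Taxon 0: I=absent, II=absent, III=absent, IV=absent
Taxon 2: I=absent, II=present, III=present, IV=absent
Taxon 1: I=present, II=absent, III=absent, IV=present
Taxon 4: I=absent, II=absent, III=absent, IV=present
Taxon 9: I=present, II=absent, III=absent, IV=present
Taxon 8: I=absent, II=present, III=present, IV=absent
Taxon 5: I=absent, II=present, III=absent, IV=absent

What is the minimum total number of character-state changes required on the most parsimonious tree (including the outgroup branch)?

The outgroup has state 'absent' for every character, so 'present' is the derived state throughout.
I (derived state 'present') is shared by Taxon 1 and Taxon 9 — a synapomorphy uniting that clade.
Only Taxon 2, Taxon 5, and Taxon 8 show the derived state 'present' for II, supporting them as a clade.
III (derived state 'present') is shared by Taxon 2 and Taxon 8 — a synapomorphy uniting that clade.
IV: derived state 'present' in Taxon 1, Taxon 4, and Taxon 9 only — synapomorphy for {Taxon 1, Taxon 4, Taxon 9}.
Most parsimonious ingroup topology: (((Taxon 2,Taxon 8),Taxon 5),((Taxon 1,Taxon 9),Taxon 4)).
Changes per character on this tree: I: 1; II: 1; III: 1; IV: 1.
Total = 4.

4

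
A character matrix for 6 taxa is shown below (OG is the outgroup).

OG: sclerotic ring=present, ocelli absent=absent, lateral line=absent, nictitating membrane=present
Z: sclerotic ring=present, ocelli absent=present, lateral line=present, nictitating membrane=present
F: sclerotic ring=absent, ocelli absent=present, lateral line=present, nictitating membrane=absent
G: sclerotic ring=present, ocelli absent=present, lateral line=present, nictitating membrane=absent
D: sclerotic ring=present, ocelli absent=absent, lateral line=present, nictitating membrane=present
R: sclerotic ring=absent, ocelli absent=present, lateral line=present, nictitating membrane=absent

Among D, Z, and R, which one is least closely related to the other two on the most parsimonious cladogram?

D

Character polarity is set by the outgroup: the derived state is whichever differs from the outgroup's state, so for sclerotic ring, nictitating membrane the derived state is 'absent', and for the remaining characters it is 'present'.
sclerotic ring (derived state 'absent') is shared by F and R — a synapomorphy uniting that clade.
ocelli absent: derived state 'present' in F, G, R, and Z only — synapomorphy for {F, G, R, Z}.
lateral line (derived state 'present') is shared by all ingroup taxa — unites the whole ingroup.
nictitating membrane (derived state 'absent') is shared by F, G, and R — a synapomorphy uniting that clade.
Most parsimonious ingroup topology: ((Z,((F,R),G)),D).
R and Z share a more recent common ancestor with each other than either does with D, so D is the least closely related of the three.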